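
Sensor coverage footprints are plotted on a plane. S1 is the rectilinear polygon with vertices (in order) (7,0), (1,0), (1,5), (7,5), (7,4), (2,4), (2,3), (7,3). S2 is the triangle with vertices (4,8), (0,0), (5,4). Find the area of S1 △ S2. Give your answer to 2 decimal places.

25.70

|S1| = 25, |S2| = 12, |S1∩S2| = 5.65.
|S1 △ S2| = |S1| + |S2| − 2·|S1∩S2| = 25 + 12 − 11.3 = 25.70.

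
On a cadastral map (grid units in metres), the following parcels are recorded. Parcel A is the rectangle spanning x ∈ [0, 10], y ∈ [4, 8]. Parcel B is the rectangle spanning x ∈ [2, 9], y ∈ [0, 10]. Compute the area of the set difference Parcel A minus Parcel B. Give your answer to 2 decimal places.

|Parcel A∩Parcel B|: x∈[2,9], y∈[4,8] → 7·4 = 28.
|Parcel A| = 40.
|Parcel A ∖ Parcel B| = |Parcel A| − |Parcel A∩Parcel B| = 40 − 28 = 12.00.

12.00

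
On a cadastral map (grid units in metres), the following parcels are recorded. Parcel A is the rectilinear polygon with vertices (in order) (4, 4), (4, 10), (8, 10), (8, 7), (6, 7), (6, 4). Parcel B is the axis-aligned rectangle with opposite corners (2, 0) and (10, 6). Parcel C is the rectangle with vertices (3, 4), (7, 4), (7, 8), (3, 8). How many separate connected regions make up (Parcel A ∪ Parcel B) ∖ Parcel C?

2

(Parcel A ∪ Parcel B) ∖ Parcel C splits into 2 disjoint pieces (area 9, area 40).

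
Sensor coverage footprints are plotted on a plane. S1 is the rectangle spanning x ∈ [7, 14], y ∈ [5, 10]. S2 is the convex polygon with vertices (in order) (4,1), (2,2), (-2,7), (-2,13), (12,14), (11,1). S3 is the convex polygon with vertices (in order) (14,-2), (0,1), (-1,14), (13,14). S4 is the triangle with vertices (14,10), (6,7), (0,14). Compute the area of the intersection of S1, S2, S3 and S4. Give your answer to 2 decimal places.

The intersection is the polygon with vertices (11.692,10), (11.624,9.109), (7,7.375), (7,10).
By the shoelace formula its area is 8.16.

8.16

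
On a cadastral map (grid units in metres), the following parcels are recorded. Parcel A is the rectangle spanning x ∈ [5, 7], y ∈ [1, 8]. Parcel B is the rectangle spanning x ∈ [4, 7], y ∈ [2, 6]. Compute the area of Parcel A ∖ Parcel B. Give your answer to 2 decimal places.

6.00

|Parcel A∩Parcel B|: x∈[5,7], y∈[2,6] → 2·4 = 8.
|Parcel A| = 14.
|Parcel A ∖ Parcel B| = |Parcel A| − |Parcel A∩Parcel B| = 14 − 8 = 6.00.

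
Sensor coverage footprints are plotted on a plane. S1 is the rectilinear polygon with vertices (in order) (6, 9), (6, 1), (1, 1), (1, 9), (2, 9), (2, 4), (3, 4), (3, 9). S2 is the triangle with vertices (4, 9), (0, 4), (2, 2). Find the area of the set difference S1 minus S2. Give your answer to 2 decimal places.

|S1| = 35, |S1∩S2| = 5.0714.
|S1 ∖ S2| = |S1| − |S1∩S2| = 35 − 5.0714 = 29.93.

29.93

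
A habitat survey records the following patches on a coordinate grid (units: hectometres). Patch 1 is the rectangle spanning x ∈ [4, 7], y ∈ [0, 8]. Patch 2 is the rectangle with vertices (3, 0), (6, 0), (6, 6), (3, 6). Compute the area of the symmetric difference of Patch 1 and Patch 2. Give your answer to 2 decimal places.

|Patch 1∩Patch 2|: x∈[4,6], y∈[0,6] → 2·6 = 12.
|Patch 1 △ Patch 2| = |Patch 1| + |Patch 2| − 2·|Patch 1∩Patch 2| = 24 + 18 − 24 = 18.00.

18.00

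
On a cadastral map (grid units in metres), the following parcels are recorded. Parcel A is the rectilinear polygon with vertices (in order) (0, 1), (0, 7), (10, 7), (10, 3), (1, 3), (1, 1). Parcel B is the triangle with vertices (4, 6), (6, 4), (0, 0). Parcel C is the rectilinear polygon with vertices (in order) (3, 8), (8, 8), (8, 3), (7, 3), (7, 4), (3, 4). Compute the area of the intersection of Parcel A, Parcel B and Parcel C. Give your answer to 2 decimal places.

The intersection is the polygon with vertices (4,6), (6,4), (3,4), (3,4.5).
By the shoelace formula its area is 3.25.

3.25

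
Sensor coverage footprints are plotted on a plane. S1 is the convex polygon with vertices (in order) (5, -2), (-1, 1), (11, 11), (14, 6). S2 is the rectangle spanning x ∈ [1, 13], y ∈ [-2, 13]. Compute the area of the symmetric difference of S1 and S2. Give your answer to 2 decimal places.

|S1| = 82.5, |S2| = 180, |S1∩S2| = 78.5556.
|S1 △ S2| = |S1| + |S2| − 2·|S1∩S2| = 82.5 + 180 − 157.1111 = 105.39.

105.39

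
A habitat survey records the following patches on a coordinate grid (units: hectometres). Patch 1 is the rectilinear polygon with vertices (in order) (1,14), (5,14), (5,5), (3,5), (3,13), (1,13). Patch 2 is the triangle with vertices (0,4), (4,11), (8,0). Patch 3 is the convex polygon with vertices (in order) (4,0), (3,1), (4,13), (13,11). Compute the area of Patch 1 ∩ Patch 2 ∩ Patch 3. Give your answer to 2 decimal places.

The intersection is the polygon with vertices (3.333,5), (3.805,10.659), (4,11), (5,8.25), (5,5).
By the shoelace formula its area is 7.10.

7.10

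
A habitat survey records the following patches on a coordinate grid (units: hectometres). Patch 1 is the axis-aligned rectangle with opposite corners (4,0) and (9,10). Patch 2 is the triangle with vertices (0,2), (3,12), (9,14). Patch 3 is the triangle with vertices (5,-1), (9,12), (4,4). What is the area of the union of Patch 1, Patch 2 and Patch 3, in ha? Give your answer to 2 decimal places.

75.22

By inclusion–exclusion:
Individual areas: |Patch 1| = 50, |Patch 2| = 27, |Patch 3| = 16.5.
|Patch 1∩Patch 2| = 2.6667.
|Patch 1∩Patch 3| = 15.6115.
|Patch 2∩Patch 3| = 0.
|Patch 1∩Patch 2∩Patch 3| = 0.
|Patch 1 ∪ Patch 2 ∪ Patch 3| = 93.5 − 18.2782 + 0 = 75.22.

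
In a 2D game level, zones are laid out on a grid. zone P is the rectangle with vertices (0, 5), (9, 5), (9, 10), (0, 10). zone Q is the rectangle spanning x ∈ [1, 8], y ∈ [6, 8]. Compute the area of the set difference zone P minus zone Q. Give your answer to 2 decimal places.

|zone P∩zone Q|: x∈[1,8], y∈[6,8] → 7·2 = 14.
|zone P| = 45.
|zone P ∖ zone Q| = |zone P| − |zone P∩zone Q| = 45 − 14 = 31.00.

31.00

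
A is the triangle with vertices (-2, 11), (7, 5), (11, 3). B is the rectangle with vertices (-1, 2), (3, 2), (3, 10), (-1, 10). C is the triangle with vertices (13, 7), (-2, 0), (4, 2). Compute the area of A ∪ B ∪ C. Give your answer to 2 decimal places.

By inclusion–exclusion:
Individual areas: |A| = 3, |B| = 32, |C| = 6.
|A∩B| = 0.5785.
|A∩C| = 0.1292.
|B∩C| = 0.119.
|A∩B∩C| = 0.
|A ∪ B ∪ C| = 41 − 0.8267 + 0 = 40.17.

40.17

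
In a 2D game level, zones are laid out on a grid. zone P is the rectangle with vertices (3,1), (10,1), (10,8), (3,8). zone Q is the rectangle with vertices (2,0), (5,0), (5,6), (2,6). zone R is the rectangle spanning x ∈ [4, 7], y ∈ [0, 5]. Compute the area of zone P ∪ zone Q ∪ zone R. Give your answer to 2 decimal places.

By inclusion–exclusion:
Individual areas: |zone P| = 49, |zone Q| = 18, |zone R| = 15.
|zone P∩zone Q|: x∈[3,5], y∈[1,6] → 2·5 = 10.
|zone P∩zone R|: x∈[4,7], y∈[1,5] → 3·4 = 12.
|zone Q∩zone R|: x∈[4,5], y∈[0,5] → 1·5 = 5.
|zone P∩zone Q∩zone R| = 4.
|zone P ∪ zone Q ∪ zone R| = 82 − 27 + 4 = 59.00.

59.00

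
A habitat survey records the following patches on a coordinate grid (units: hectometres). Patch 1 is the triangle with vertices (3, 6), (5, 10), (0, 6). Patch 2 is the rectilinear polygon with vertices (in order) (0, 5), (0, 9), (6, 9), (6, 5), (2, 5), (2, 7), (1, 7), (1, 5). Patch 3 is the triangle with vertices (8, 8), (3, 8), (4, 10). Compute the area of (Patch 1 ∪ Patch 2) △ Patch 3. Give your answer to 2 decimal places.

22.19

|Patch 1 ∪ Patch 2| = 23.35.
|(Patch 1 ∪ Patch 2) ∩ Patch 3| = 3.0788.
|(Patch 1 ∪ Patch 2) △ Patch 3| = 23.35 + 5 − 6.1577 = 22.19.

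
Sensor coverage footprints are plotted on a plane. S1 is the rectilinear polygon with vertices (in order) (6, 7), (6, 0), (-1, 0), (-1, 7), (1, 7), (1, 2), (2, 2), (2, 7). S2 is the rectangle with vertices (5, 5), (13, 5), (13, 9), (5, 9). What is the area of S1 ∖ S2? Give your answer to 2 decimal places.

|S1| = 44, |S1∩S2| = 2.
|S1 ∖ S2| = |S1| − |S1∩S2| = 44 − 2 = 42.00.

42.00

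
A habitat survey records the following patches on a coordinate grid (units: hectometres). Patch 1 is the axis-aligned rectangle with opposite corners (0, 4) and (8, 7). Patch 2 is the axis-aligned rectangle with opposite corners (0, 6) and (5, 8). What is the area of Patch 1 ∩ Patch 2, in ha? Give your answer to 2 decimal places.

5.00

|Patch 1∩Patch 2|: x∈[0,5], y∈[6,7] → 5·1 = 5.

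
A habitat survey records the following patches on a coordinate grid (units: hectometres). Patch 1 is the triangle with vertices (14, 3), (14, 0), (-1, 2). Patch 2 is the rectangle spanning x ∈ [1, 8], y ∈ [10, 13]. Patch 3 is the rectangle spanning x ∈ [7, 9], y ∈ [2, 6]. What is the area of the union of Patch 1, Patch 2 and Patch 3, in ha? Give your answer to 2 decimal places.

50.30

By inclusion–exclusion:
Individual areas: |Patch 1| = 22.5, |Patch 2| = 21, |Patch 3| = 8.
|Patch 1∩Patch 2| = 0.
|Patch 1∩Patch 3| = 1.2.
|Patch 2∩Patch 3| = 0 (no overlap).
|Patch 1∩Patch 2∩Patch 3| = 0.
|Patch 1 ∪ Patch 2 ∪ Patch 3| = 51.5 − 1.2 + 0 = 50.30.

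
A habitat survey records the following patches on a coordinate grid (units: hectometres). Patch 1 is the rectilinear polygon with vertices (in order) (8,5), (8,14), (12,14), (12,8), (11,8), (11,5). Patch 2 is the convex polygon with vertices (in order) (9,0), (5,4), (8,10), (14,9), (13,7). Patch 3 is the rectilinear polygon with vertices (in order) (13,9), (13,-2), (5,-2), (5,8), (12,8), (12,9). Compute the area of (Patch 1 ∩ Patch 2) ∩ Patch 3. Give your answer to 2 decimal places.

|Patch 1 ∩ Patch 2| = 15.6667.
|(Patch 1 ∩ Patch 2) ∩ Patch 3| = 9.00.

9.00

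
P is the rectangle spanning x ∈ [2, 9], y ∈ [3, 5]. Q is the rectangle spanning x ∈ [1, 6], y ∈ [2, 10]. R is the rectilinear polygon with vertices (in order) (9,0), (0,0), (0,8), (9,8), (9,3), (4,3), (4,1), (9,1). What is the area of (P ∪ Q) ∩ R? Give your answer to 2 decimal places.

34.00

|P ∪ Q| = 46.
|(P ∪ Q) ∩ R| = 34.00.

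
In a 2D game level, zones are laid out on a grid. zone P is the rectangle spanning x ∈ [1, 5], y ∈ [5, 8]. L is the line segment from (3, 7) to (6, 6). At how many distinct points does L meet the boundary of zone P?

1

The segment meets the boundary at (5,6.333).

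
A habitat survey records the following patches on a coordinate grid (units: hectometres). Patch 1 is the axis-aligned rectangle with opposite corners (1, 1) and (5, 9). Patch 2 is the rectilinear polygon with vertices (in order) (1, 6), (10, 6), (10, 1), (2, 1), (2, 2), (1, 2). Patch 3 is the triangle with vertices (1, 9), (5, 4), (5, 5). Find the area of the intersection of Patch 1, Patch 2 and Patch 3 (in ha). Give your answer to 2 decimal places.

The intersection is the polygon with vertices (4,6), (5,5), (5,4), (3.4,6).
By the shoelace formula its area is 1.10.

1.10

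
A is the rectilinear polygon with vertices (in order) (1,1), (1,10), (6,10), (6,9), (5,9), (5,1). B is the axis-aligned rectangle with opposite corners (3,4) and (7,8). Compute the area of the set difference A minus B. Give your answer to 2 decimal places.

|A| = 37, |A∩B| = 8.
|A ∖ B| = |A| − |A∩B| = 37 − 8 = 29.00.

29.00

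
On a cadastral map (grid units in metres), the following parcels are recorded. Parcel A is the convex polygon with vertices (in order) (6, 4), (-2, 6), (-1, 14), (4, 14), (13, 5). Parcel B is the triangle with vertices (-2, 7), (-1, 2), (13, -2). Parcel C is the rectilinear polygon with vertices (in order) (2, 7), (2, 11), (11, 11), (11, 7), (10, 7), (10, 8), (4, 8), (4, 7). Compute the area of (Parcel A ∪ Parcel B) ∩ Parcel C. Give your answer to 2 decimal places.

22.00

|Parcel A ∪ Parcel B| = 125.6964.
|(Parcel A ∪ Parcel B) ∩ Parcel C| = 22.00.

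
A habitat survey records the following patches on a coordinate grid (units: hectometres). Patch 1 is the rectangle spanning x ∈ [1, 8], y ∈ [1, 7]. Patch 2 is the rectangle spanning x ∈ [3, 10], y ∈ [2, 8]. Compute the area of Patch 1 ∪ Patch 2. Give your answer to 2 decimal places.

59.00

By inclusion–exclusion:
Individual areas: |Patch 1| = 42, |Patch 2| = 42.
|Patch 1∩Patch 2|: x∈[3,8], y∈[2,7] → 5·5 = 25.
|Patch 1 ∪ Patch 2| = 84 − 25 = 59.00.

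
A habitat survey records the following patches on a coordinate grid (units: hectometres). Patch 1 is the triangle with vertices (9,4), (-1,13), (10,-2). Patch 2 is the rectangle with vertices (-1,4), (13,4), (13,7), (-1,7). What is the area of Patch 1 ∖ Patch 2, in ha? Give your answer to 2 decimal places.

|Patch 1| = 25.5, |Patch 1∩Patch 2| = 8.5.
|Patch 1 ∖ Patch 2| = |Patch 1| − |Patch 1∩Patch 2| = 25.5 − 8.5 = 17.00.

17.00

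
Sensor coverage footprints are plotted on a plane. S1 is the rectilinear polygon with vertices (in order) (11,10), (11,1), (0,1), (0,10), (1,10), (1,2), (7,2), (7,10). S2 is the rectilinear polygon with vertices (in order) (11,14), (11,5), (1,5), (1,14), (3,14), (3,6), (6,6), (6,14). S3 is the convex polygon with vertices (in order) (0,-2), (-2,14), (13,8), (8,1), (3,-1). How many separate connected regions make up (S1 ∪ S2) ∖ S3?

(S1 ∪ S2) ∖ S3 splits into 3 disjoint pieces (area 6.3, area 3.2, area 21).

3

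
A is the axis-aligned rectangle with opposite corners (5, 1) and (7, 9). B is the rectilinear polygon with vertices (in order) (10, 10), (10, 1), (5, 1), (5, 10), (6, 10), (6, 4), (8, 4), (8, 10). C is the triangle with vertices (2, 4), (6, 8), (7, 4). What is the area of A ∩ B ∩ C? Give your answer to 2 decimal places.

3.50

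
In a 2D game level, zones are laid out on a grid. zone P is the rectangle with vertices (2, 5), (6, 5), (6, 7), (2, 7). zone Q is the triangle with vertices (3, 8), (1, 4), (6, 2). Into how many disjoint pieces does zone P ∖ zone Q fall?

2

zone P ∖ zone Q splits into 2 disjoint pieces (area 4, area 0.25).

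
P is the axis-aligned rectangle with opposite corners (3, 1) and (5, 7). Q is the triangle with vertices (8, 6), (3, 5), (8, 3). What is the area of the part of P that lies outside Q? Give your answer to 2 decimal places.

10.80

|P| = 12, |P∩Q| = 1.2.
|P ∖ Q| = |P| − |P∩Q| = 12 − 1.2 = 10.80.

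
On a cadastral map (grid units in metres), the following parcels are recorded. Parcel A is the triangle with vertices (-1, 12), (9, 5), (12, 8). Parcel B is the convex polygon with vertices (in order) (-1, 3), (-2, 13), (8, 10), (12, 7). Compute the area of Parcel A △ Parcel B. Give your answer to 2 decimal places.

|Parcel A| = 25.5, |Parcel B| = 76, |Parcel A∩Parcel B| = 23.2422.
|Parcel A △ Parcel B| = |Parcel A| + |Parcel B| − 2·|Parcel A∩Parcel B| = 25.5 + 76 − 46.4844 = 55.02.

55.02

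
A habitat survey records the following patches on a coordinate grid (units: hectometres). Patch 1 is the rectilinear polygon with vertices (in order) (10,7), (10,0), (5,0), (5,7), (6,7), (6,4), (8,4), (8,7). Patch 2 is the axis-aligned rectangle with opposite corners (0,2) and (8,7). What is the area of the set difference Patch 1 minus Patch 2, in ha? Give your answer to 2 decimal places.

|Patch 1| = 29, |Patch 1∩Patch 2| = 9.
|Patch 1 ∖ Patch 2| = |Patch 1| − |Patch 1∩Patch 2| = 29 − 9 = 20.00.

20.00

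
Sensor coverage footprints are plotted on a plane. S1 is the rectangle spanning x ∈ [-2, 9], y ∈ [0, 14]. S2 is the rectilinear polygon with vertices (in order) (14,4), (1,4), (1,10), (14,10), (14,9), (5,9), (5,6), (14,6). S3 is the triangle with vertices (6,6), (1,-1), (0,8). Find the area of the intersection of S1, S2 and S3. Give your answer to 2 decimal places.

The intersection is the polygon with vertices (1,4), (1,7.667), (5,6.333), (5,6), (6,6), (4.571,4).
By the shoelace formula its area is 12.57.

12.57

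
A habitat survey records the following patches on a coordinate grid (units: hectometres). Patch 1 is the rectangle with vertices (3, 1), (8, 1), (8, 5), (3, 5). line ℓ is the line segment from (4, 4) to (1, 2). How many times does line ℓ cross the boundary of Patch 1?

The segment meets the boundary at (3,3.333).

1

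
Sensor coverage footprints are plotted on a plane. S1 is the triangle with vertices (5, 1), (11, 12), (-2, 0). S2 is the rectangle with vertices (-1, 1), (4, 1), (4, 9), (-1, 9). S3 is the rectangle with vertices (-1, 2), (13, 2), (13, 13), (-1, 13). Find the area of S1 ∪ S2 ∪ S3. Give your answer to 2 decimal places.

163.23

By inclusion–exclusion:
Individual areas: |S1| = 35.5, |S2| = 40, |S3| = 154.
|S1∩S2| = 11.1571.
|S1∩S3| = 26.8939.
|S2∩S3|: x∈[-1,4], y∈[2,9] → 5·7 = 35.
|S1∩S2∩S3| = 6.7821.
|S1 ∪ S2 ∪ S3| = 229.5 − 73.051 + 6.7821 = 163.23.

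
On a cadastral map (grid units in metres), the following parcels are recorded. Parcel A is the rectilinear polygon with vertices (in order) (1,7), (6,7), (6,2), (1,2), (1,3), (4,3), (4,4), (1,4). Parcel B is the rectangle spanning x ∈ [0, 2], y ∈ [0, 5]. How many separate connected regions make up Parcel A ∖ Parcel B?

1

Parcel A ∖ Parcel B is a single connected region.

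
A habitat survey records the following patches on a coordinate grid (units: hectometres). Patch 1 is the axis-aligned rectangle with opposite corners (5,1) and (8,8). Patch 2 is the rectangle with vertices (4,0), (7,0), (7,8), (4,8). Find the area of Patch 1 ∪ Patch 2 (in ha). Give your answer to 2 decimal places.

31.00

By inclusion–exclusion:
Individual areas: |Patch 1| = 21, |Patch 2| = 24.
|Patch 1∩Patch 2|: x∈[5,7], y∈[1,8] → 2·7 = 14.
|Patch 1 ∪ Patch 2| = 45 − 14 = 31.00.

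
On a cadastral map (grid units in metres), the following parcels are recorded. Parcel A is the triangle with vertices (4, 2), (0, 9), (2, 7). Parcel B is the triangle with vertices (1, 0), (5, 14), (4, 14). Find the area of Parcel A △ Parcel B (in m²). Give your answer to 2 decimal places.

|Parcel A| = 3, |Parcel B| = 7, |Parcel A∩Parcel B| = 0.3141.
|Parcel A △ Parcel B| = |Parcel A| + |Parcel B| − 2·|Parcel A∩Parcel B| = 3 + 7 − 0.6283 = 9.37.

9.37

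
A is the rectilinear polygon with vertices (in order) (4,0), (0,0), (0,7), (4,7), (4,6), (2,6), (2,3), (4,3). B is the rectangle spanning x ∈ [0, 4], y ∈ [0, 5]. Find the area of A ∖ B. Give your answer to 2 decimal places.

|A| = 22, |A∩B| = 16.
|A ∖ B| = |A| − |A∩B| = 22 − 16 = 6.00.

6.00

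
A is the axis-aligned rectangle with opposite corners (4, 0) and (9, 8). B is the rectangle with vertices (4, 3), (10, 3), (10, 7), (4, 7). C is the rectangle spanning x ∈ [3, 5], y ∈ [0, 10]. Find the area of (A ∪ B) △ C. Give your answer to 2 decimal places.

|A ∪ B| = 44.
|(A ∪ B) ∩ C| = 8.
|(A ∪ B) △ C| = 44 + 20 − 16 = 48.00.

48.00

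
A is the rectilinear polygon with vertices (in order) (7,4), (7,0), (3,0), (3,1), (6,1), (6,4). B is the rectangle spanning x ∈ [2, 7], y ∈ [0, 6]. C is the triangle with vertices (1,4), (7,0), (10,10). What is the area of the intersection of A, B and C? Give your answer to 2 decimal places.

3.75

The intersection is the polygon with vertices (6,1), (6,4), (7,4), (7,0), (5.5,1).
By the shoelace formula its area is 3.75.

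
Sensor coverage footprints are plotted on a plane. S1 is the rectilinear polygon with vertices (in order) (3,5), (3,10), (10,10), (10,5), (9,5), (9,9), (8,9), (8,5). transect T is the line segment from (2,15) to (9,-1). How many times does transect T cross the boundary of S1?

The segment meets the boundary at (6.375,5), (4.188,10).

2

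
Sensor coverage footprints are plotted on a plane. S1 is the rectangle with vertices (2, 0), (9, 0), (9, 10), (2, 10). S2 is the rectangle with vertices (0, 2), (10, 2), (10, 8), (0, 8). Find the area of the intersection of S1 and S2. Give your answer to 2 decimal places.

42.00

|S1∩S2|: x∈[2,9], y∈[2,8] → 7·6 = 42.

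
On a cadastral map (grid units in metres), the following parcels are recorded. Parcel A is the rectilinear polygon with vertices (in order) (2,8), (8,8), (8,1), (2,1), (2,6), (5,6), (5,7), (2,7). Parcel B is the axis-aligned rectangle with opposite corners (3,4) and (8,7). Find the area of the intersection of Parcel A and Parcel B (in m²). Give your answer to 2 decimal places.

13.00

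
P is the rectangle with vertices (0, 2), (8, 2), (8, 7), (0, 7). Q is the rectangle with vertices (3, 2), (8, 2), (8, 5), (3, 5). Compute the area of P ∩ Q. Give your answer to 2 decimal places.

15.00

|P∩Q|: x∈[3,8], y∈[2,5] → 5·3 = 15.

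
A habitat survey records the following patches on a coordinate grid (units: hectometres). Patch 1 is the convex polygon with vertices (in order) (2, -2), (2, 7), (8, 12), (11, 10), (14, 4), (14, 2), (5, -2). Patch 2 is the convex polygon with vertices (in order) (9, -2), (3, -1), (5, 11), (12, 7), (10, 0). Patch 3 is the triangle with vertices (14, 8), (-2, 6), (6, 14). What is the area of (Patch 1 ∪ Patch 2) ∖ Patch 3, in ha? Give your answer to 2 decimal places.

92.83

|Patch 1 ∪ Patch 2| = 121.6125.
|(Patch 1 ∪ Patch 2) ∩ Patch 3| = 28.7833.
|(Patch 1 ∪ Patch 2) ∖ Patch 3| = 121.6125 − 28.7833 = 92.83.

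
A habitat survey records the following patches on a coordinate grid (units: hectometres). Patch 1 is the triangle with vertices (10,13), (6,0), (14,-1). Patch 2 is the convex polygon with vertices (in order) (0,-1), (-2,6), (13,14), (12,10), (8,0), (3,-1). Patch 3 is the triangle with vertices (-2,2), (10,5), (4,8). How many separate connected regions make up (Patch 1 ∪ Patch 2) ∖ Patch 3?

(Patch 1 ∪ Patch 2) ∖ Patch 3 is a single connected region.

1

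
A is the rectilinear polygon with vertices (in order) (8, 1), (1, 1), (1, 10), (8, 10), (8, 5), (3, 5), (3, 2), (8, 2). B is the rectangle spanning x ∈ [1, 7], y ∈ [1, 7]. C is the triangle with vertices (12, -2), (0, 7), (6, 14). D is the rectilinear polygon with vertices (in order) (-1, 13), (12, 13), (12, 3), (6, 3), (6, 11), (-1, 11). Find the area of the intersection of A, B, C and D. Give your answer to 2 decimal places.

2.00

The intersection is the polygon with vertices (7,7), (7,5), (6,5), (6,7).
By the shoelace formula its area is 2.00.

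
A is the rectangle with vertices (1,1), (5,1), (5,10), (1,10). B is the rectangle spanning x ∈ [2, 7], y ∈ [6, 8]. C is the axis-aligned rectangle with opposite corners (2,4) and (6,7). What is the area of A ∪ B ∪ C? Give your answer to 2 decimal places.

42.00

By inclusion–exclusion:
Individual areas: |A| = 36, |B| = 10, |C| = 12.
|A∩B|: x∈[2,5], y∈[6,8] → 3·2 = 6.
|A∩C|: x∈[2,5], y∈[4,7] → 3·3 = 9.
|B∩C|: x∈[2,6], y∈[6,7] → 4·1 = 4.
|A∩B∩C| = 3.
|A ∪ B ∪ C| = 58 − 19 + 3 = 42.00.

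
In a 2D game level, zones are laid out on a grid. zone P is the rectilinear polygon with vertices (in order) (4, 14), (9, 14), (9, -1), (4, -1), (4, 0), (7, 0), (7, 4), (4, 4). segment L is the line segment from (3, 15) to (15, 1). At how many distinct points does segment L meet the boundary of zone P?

2

The segment meets the boundary at (9,8), (4,13.833).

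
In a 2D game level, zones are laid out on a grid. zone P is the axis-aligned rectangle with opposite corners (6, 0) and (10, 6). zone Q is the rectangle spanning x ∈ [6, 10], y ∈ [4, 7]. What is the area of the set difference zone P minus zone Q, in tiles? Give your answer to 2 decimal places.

|zone P∩zone Q|: x∈[6,10], y∈[4,6] → 4·2 = 8.
|zone P| = 24.
|zone P ∖ zone Q| = |zone P| − |zone P∩zone Q| = 24 − 8 = 16.00.

16.00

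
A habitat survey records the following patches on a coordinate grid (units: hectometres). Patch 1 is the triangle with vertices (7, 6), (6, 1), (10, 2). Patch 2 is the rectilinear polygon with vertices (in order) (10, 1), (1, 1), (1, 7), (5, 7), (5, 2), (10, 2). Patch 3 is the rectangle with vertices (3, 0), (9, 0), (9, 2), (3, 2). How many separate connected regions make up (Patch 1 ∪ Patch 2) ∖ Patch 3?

2

(Patch 1 ∪ Patch 2) ∖ Patch 3 splits into 2 disjoint pieces (area 8.6, area 22).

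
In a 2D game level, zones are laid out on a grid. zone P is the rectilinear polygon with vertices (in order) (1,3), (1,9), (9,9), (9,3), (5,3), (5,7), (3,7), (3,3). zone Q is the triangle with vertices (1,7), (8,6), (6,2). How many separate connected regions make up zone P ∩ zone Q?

zone P ∩ zone Q splits into 2 disjoint pieces (area 7.3929, area 1.7143).

2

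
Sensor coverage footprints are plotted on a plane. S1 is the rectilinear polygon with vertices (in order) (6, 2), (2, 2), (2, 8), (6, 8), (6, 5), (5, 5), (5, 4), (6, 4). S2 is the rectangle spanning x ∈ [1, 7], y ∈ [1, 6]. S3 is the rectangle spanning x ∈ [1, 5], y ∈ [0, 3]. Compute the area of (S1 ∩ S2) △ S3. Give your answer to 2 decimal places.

21.00

|S1 ∩ S2| = 15.
|(S1 ∩ S2) ∩ S3| = 3.
|(S1 ∩ S2) △ S3| = 15 + 12 − 6 = 21.00.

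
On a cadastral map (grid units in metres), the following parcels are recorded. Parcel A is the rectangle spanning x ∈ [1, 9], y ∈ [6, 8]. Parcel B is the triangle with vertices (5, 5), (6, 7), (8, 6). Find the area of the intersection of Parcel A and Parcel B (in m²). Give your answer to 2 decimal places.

1.25

The intersection is the polygon with vertices (5.5,6), (6,7), (8,6).
By the shoelace formula its area is 1.25.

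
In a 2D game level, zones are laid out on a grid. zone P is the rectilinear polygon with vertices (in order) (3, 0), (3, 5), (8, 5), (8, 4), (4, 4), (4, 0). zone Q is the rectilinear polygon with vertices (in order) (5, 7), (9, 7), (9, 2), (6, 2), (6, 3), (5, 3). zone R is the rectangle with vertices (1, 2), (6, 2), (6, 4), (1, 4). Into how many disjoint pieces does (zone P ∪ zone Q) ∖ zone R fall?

(zone P ∪ zone Q) ∖ zone R splits into 2 disjoint pieces (area 20, area 2).

2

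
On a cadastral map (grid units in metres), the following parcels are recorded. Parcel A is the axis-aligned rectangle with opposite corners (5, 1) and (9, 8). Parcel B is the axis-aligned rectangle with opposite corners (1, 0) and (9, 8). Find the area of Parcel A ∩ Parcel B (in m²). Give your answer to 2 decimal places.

|Parcel A∩Parcel B|: x∈[5,9], y∈[1,8] → 4·7 = 28.

28.00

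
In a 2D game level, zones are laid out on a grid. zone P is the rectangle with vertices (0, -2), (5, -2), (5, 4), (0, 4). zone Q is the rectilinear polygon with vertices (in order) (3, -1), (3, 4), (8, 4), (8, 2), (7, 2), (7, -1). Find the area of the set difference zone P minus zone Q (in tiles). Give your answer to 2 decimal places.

20.00

|zone P| = 30, |zone P∩zone Q| = 10.
|zone P ∖ zone Q| = |zone P| − |zone P∩zone Q| = 30 − 10 = 20.00.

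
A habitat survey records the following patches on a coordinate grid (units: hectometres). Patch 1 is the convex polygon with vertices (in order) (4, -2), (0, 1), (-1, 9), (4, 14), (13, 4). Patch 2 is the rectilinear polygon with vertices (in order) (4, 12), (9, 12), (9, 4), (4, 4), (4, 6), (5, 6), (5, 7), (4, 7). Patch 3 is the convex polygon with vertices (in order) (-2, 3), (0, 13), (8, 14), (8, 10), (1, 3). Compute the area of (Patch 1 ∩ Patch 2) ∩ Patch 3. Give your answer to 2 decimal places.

|Patch 1 ∩ Patch 2| = 33.3111.
|(Patch 1 ∩ Patch 2) ∩ Patch 3| = 12.86.

12.86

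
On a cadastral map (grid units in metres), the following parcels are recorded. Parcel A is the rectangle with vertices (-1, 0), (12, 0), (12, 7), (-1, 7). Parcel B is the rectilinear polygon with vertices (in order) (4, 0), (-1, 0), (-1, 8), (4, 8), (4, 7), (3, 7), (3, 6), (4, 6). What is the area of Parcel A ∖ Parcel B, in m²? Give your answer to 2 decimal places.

|Parcel A| = 91, |Parcel A∩Parcel B| = 34.
|Parcel A ∖ Parcel B| = |Parcel A| − |Parcel A∩Parcel B| = 91 − 34 = 57.00.

57.00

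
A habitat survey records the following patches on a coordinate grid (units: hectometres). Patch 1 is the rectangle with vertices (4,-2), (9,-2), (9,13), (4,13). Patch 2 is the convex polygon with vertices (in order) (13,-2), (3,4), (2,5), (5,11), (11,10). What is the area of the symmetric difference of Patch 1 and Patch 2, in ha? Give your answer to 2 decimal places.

69.17

|Patch 1| = 75, |Patch 2| = 80.5, |Patch 1∩Patch 2| = 43.1667.
|Patch 1 △ Patch 2| = |Patch 1| + |Patch 2| − 2·|Patch 1∩Patch 2| = 75 + 80.5 − 86.3333 = 69.17.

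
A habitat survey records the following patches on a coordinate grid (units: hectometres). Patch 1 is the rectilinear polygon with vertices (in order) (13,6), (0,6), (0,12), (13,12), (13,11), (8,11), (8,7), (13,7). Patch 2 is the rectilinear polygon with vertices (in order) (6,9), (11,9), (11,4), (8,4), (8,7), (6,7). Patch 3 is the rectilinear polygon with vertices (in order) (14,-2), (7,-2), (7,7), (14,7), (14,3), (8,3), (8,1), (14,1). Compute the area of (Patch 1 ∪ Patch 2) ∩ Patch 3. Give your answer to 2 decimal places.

|Patch 1 ∪ Patch 2| = 70.
|(Patch 1 ∪ Patch 2) ∩ Patch 3| = 12.00.

12.00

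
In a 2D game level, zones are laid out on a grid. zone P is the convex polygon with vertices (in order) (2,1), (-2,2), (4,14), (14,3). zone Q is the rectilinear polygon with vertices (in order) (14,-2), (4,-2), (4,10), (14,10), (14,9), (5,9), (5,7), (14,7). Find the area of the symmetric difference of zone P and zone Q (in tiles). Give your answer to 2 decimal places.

110.70

|zone P| = 103, |zone Q| = 102, |zone P∩zone Q| = 47.1515.
|zone P △ zone Q| = |zone P| + |zone Q| − 2·|zone P∩zone Q| = 103 + 102 − 94.303 = 110.70.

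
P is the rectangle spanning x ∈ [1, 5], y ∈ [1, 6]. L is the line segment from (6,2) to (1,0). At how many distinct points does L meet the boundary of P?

2

The segment meets the boundary at (3.5,1), (5,1.6).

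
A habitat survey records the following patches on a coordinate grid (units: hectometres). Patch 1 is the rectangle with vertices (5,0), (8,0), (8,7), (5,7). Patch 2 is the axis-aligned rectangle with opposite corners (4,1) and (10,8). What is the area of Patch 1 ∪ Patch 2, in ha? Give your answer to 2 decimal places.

By inclusion–exclusion:
Individual areas: |Patch 1| = 21, |Patch 2| = 42.
|Patch 1∩Patch 2|: x∈[5,8], y∈[1,7] → 3·6 = 18.
|Patch 1 ∪ Patch 2| = 63 − 18 = 45.00.

45.00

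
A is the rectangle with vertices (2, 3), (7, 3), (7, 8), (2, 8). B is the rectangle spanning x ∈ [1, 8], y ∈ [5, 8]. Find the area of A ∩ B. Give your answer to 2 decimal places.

15.00

|A∩B|: x∈[2,7], y∈[5,8] → 5·3 = 15.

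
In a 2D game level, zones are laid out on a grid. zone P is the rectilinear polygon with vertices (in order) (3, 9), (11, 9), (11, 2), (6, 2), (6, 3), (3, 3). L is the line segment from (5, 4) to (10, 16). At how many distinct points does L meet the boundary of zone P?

The segment meets the boundary at (7.083,9).

1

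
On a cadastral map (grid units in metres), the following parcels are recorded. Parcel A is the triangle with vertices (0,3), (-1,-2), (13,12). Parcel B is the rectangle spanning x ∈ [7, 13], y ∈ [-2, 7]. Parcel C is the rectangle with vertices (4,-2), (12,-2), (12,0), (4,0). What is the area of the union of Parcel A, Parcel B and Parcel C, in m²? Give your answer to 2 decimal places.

By inclusion–exclusion:
Individual areas: |Parcel A| = 28, |Parcel B| = 54, |Parcel C| = 16.
|Parcel A∩Parcel B| = 0.5.
|Parcel A∩Parcel C| = 0.
|Parcel B∩Parcel C|: x∈[7,12], y∈[-2,0] → 5·2 = 10.
|Parcel A∩Parcel B∩Parcel C| = 0.
|Parcel A ∪ Parcel B ∪ Parcel C| = 98 − 10.5 + 0 = 87.50.

87.50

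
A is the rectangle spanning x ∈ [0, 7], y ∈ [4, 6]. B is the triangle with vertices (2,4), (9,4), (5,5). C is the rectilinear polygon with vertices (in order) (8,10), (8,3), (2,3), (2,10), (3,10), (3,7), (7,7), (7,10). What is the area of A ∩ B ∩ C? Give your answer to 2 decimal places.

The intersection is the polygon with vertices (2,4), (5,5), (7,4.5), (7,4).
By the shoelace formula its area is 3.00.

3.00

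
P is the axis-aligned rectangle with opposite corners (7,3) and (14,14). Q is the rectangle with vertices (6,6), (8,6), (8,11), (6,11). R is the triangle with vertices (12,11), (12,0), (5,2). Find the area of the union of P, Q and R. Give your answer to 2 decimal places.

By inclusion–exclusion:
Individual areas: |P| = 77, |Q| = 10, |R| = 38.5.
|P∩Q|: x∈[7,8], y∈[6,11] → 1·5 = 5.
|P∩R| = 23.9286.
|Q∩R| = 0.
|P∩Q∩R| = 0.
|P ∪ Q ∪ R| = 125.5 − 28.9286 + 0 = 96.57.

96.57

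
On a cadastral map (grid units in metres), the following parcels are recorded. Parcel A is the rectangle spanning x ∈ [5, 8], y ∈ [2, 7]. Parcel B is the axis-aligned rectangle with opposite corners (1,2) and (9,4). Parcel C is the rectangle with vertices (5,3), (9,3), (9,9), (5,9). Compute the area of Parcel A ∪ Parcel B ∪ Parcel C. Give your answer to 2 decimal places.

By inclusion–exclusion:
Individual areas: |Parcel A| = 15, |Parcel B| = 16, |Parcel C| = 24.
|Parcel A∩Parcel B|: x∈[5,8], y∈[2,4] → 3·2 = 6.
|Parcel A∩Parcel C|: x∈[5,8], y∈[3,7] → 3·4 = 12.
|Parcel B∩Parcel C|: x∈[5,9], y∈[3,4] → 4·1 = 4.
|Parcel A∩Parcel B∩Parcel C| = 3.
|Parcel A ∪ Parcel B ∪ Parcel C| = 55 − 22 + 3 = 36.00.

36.00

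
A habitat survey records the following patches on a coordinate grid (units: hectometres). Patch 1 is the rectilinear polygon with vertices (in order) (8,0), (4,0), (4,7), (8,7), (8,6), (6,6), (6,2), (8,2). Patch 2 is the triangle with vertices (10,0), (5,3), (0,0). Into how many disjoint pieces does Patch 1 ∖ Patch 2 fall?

Patch 1 ∖ Patch 2 splits into 2 disjoint pieces (area 10.6, area 0.5333).

2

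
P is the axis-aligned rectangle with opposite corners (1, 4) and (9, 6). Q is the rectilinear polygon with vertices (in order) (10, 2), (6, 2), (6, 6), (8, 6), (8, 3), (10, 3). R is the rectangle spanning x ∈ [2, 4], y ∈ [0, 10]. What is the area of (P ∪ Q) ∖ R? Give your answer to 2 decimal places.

18.00

|P ∪ Q| = 22.
|(P ∪ Q) ∩ R| = 4.
|(P ∪ Q) ∖ R| = 22 − 4 = 18.00.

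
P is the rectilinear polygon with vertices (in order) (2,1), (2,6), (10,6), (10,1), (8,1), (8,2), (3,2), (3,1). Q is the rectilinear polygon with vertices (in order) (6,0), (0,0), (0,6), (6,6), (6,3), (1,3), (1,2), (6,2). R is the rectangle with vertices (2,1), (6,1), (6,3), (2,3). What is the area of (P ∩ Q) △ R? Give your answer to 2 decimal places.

|P ∩ Q| = 13.
|(P ∩ Q) ∩ R| = 1.
|(P ∩ Q) △ R| = 13 + 8 − 2 = 19.00.

19.00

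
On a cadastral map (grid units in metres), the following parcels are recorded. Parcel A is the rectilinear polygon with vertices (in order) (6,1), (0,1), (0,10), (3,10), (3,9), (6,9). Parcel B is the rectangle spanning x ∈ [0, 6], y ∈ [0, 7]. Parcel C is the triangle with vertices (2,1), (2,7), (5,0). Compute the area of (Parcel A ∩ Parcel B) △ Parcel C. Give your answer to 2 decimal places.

|Parcel A ∩ Parcel B| = 36.
|(Parcel A ∩ Parcel B) ∩ Parcel C| = 7.7143.
|(Parcel A ∩ Parcel B) △ Parcel C| = 36 + 9 − 15.4286 = 29.57.

29.57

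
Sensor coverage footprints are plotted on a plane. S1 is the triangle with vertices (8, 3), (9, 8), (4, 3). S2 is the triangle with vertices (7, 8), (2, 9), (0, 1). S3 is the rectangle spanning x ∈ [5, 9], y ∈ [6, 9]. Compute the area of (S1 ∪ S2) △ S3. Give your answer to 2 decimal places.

|S1 ∪ S2| = 31.
|(S1 ∪ S2) ∩ S3| = 4.
|(S1 ∪ S2) △ S3| = 31 + 12 − 8 = 35.00.

35.00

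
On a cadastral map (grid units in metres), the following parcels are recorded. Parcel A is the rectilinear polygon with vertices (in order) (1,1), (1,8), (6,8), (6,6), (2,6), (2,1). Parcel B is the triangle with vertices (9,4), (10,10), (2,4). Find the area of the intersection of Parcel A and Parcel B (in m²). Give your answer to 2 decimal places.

0.67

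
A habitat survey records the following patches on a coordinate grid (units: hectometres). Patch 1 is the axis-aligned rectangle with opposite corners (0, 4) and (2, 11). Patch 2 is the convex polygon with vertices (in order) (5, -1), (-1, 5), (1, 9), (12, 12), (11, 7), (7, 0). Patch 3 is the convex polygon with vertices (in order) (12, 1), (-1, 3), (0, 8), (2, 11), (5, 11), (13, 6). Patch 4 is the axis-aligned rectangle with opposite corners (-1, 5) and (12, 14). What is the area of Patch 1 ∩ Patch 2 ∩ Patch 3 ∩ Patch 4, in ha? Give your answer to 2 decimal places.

The intersection is the polygon with vertices (0,7), (1,9), (2,9.273), (2,5), (0,5).
By the shoelace formula its area is 7.14.

7.14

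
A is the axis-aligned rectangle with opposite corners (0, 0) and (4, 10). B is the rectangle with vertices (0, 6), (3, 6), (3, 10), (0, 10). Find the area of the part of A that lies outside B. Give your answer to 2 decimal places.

28.00

|A∩B|: x∈[0,3], y∈[6,10] → 3·4 = 12.
|A| = 40.
|A ∖ B| = |A| − |A∩B| = 40 − 12 = 28.00.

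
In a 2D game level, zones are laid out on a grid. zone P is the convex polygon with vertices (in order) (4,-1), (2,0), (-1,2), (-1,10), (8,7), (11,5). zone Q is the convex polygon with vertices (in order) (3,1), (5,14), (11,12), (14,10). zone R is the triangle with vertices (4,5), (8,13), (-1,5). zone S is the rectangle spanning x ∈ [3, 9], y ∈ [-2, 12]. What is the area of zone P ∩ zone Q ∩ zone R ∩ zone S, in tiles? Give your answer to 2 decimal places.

The intersection is the polygon with vertices (5.429,7.857), (4,5), (3.615,5), (4.122,8.293).
By the shoelace formula its area is 2.81.

2.81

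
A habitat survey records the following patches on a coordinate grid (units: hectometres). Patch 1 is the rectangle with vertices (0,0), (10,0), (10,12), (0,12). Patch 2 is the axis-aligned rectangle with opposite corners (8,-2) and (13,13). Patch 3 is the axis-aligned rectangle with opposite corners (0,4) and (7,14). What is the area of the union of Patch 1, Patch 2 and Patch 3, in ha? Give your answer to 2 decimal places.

185.00

By inclusion–exclusion:
Individual areas: |Patch 1| = 120, |Patch 2| = 75, |Patch 3| = 70.
|Patch 1∩Patch 2|: x∈[8,10], y∈[0,12] → 2·12 = 24.
|Patch 1∩Patch 3|: x∈[0,7], y∈[4,12] → 7·8 = 56.
|Patch 2∩Patch 3| = 0 (no overlap).
|Patch 1∩Patch 2∩Patch 3| = 0.
|Patch 1 ∪ Patch 2 ∪ Patch 3| = 265 − 80 + 0 = 185.00.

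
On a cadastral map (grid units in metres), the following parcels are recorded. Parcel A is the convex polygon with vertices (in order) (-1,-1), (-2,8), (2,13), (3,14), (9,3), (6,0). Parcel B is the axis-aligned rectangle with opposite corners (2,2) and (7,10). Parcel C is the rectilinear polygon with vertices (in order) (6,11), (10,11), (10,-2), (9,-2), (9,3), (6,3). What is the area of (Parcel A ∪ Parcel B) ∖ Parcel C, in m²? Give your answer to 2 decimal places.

94.36

|Parcel A ∪ Parcel B| = 105.0303.
|(Parcel A ∪ Parcel B) ∩ Parcel C| = 10.6667.
|(Parcel A ∪ Parcel B) ∖ Parcel C| = 105.0303 − 10.6667 = 94.36.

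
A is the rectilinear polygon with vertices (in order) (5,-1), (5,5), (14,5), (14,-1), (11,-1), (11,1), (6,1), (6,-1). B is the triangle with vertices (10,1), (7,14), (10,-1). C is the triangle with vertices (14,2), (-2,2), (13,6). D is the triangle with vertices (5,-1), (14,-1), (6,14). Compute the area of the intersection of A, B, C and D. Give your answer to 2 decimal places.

The intersection is the polygon with vertices (9.4,2), (8.823,4.886), (9.087,4.957), (9.769,2).
By the shoelace formula its area is 0.95.

0.95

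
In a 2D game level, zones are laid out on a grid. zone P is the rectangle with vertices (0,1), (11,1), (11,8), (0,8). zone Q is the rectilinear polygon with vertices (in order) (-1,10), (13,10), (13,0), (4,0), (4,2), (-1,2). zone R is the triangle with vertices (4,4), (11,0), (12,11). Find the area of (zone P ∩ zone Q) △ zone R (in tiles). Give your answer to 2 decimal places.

49.54

|zone P ∩ zone Q| = 73.
|(zone P ∩ zone Q) ∩ zone R| = 31.9821.
|(zone P ∩ zone Q) △ zone R| = 73 + 40.5 − 63.9643 = 49.54.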